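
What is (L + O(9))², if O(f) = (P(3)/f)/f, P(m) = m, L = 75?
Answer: 4104676/729 ≈ 5630.6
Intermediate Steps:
O(f) = 3/f² (O(f) = (3/f)/f = 3/f²)
(L + O(9))² = (75 + 3/9²)² = (75 + 3*(1/81))² = (75 + 1/27)² = (2026/27)² = 4104676/729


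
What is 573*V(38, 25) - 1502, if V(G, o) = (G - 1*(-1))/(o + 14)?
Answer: -929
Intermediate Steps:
V(G, o) = (1 + G)/(14 + o) (V(G, o) = (G + 1)/(14 + o) = (1 + G)/(14 + o))
573*V(38, 25) - 1502 = 573*((1 + 38)/(14 + 25)) - 1502 = 573*(39/39) - 1502 = 573*((1/39)*39) - 1502 = 573*1 - 1502 = 573 - 1502 = -929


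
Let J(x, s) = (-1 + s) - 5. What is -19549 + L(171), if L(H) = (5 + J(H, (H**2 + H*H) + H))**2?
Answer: 3440037555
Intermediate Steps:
J(x, s) = -6 + s
L(H) = (-1 + H + 2*H**2)**2 (L(H) = (5 + (-6 + ((H**2 + H*H) + H)))**2 = (5 + (-6 + ((H**2 + H**2) + H)))**2 = (5 + (-6 + (2*H**2 + H)))**2 = (5 + (-6 + (H + 2*H**2)))**2 = (5 + (-6 + H + 2*H**2))**2 = (-1 + H + 2*H**2)**2)
-19549 + L(171) = -19549 + (-1 + 171*(1 + 2*171))**2 = -19549 + (-1 + 171*(1 + 342))**2 = -19549 + (-1 + 171*343)**2 = -19549 + (-1 + 58653)**2 = -19549 + 58652**2 = -19549 + 3440057104 = 3440037555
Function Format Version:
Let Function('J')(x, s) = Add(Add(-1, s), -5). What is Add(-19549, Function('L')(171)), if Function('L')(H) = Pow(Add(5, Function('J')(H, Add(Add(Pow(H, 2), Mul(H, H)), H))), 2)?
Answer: 3440037555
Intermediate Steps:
Function('J')(x, s) = Add(-6, s)
Function('L')(H) = Pow(Add(-1, H, Mul(2, Pow(H, 2))), 2) (Function('L')(H) = Pow(Add(5, Add(-6, Add(Add(Pow(H, 2), Mul(H, H)), H))), 2) = Pow(Add(5, Add(-6, Add(Add(Pow(H, 2), Pow(H, 2)), H))), 2) = Pow(Add(5, Add(-6, Add(Mul(2, Pow(H, 2)), H))), 2) = Pow(Add(5, Add(-6, Add(H, Mul(2, Pow(H, 2))))), 2) = Pow(Add(5, Add(-6, H, Mul(2, Pow(H, 2)))), 2) = Pow(Add(-1, H, Mul(2, Pow(H, 2))), 2))
Add(-19549, Function('L')(171)) = Add(-19549, Pow(Add(-1, Mul(171, Add(1, Mul(2, 171)))), 2)) = Add(-19549, Pow(Add(-1, Mul(171, Add(1, 342))), 2)) = Add(-19549, Pow(Add(-1, Mul(171, 343)), 2)) = Add(-19549, Pow(Add(-1, 58653), 2)) = Add(-19549, Pow(58652, 2)) = Add(-19549, 3440057104) = 3440037555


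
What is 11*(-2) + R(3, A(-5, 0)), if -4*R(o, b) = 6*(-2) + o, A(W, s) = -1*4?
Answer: -79/4 ≈ -19.750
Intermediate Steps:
A(W, s) = -4
R(o, b) = 3 - o/4 (R(o, b) = -(6*(-2) + o)/4 = -(-12 + o)/4 = 3 - o/4)
11*(-2) + R(3, A(-5, 0)) = 11*(-2) + (3 - ¼*3) = -22 + (3 - ¾) = -22 + 9/4 = -79/4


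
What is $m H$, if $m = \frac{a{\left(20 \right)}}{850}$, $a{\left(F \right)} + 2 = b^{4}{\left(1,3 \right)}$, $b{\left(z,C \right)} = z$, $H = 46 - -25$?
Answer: $- \frac{71}{850} \approx -0.083529$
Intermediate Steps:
$H = 71$ ($H = 46 + 25 = 71$)
$a{\left(F \right)} = -1$ ($a{\left(F \right)} = -2 + 1^{4} = -2 + 1 = -1$)
$m = - \frac{1}{850} \approx -0.0011765$
$m H = \left(- \frac{1}{850}\right) 71 = - \frac{71}{850}$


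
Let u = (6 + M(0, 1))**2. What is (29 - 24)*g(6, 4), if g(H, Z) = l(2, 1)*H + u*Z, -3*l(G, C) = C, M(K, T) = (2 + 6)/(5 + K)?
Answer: 5726/5 ≈ 1145.2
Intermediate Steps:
M(K, T) = 8/(5 + K)
l(G, C) = -C/3
u = 1444/25 (u = (6 + 8/(5 + 0))**2 = (6 + 8/5)**2 = (38/5)**2 = 1444/25 ≈ 57.760)
g(H, Z) = -H/3 + 1444*Z/25 (g(H, Z) = (-1/3*1)*H + 1444*Z/25 = -H/3 + 1444*Z/25)
(29 - 24)*g(6, 4) = (29 - 24)*(-1/3*6 + (1444/25)*4) = 5*(-2 + 5776/25) = 5*(5726/25) = 5726/5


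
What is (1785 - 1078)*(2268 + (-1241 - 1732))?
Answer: -498435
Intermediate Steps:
(1785 - 1078)*(2268 + (-1241 - 1732)) = 707*(2268 - 2973) = 707*(-705) = -498435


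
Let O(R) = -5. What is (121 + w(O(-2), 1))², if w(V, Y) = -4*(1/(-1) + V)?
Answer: 21025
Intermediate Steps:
w(V, Y) = 4 - 4*V (w(V, Y) = -4*(-1 + V) = 4 - 4*V)
(121 + w(O(-2), 1))² = (121 + (4 - 4*(-5)))² = (121 + (4 + 20))² = (121 + 24)² = 145² = 21025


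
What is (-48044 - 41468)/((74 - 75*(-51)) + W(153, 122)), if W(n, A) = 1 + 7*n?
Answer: -89512/4971 ≈ -18.007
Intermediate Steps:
(-48044 - 41468)/((74 - 75*(-51)) + W(153, 122)) = (-48044 - 41468)/((74 - 75*(-51)) + (1 + 7*153)) = -89512/((74 + 3825) + (1 + 1071)) = -89512/(3899 + 1072) = -89512/4971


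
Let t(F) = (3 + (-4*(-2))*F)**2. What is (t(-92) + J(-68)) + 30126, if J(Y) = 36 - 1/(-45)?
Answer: 25535296/45 ≈ 5.6745e+5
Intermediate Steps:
t(F) = (3 + 8*F)**2
J(Y) = 1621/45 (J(Y) = 36 - 1*(-1/45) = 36 + 1/45 = 1621/45)
(t(-92) + J(-68)) + 30126 = ((3 + 8*(-92))**2 + 1621/45) + 30126 = ((3 - 736)**2 + 1621/45) + 30126 = ((-733)**2 + 1621/45) + 30126 = (537289 + 1621/45) + 30126 = 24179626/45 + 30126 = 25535296/45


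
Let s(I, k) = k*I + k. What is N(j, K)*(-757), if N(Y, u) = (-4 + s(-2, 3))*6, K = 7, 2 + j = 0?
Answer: 31794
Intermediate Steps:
j = -2 (j = -2 + 0 = -2)
s(I, k) = k + I*k (s(I, k) = I*k + k = k + I*k)
N(Y, u) = -42 (N(Y, u) = (-4 + 3*(1 - 2))*6 = (-4 + 3*(-1))*6 = (-4 - 3)*6 = -7*6 = -42)
N(j, K)*(-757) = -42*(-757) = 31794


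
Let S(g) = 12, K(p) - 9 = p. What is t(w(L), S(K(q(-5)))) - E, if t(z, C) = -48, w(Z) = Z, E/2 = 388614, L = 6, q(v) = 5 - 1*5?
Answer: -777276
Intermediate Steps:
q(v) = 0 (q(v) = 5 - 5 = 0)
E = 777228 (E = 2*388614 = 777228)
K(p) = 9 + p
t(w(L), S(K(q(-5)))) - E = -48 - 1*777228 = -48 - 777228 = -777276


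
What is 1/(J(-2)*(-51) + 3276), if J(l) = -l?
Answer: 1/3174 ≈ 0.00031506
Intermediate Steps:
1/(J(-2)*(-51) + 3276) = 1/(-1*(-2)*(-51) + 3276) = 1/(2*(-51) + 3276) = 1/(-102 + 3276) = 1/3174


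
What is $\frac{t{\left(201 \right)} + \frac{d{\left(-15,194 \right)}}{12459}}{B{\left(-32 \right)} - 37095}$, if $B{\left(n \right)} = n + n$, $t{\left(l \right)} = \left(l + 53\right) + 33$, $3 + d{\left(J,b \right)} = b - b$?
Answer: $- \frac{1191910}{154321327} \approx -0.0077236$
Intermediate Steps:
$d{\left(J,b \right)} = -3$ ($d{\left(J,b \right)} = -3 + \left(b - b\right) = -3 + 0 = -3$)
$t{\left(l \right)} = 86 + l$ ($t{\left(l \right)} = \left(53 + l\right) + 33 = 86 + l$)
$B{\left(n \right)} = 2 n$
$\frac{t{\left(201 \right)} + \frac{d{\left(-15,194 \right)}}{12459}}{B{\left(-32 \right)} - 37095} = \frac{\left(86 + 201\right) - \frac{3}{12459}}{2 \left(-32\right) - 37095} = \frac{287 - \frac{1}{4153}}{-64 - 37095} = \frac{287 - \frac{1}{4153}}{-37159} = \frac{1191910}{4153} \left(- \frac{1}{37159}\right) = - \frac{1191910}{154321327}$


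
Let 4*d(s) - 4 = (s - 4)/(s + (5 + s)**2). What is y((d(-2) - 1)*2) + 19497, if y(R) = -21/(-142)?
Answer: 2768595/142 ≈ 19497.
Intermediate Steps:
d(s) = 1 + (-4 + s)/(4*(s + (5 + s)**2)) (d(s) = 1 + ((s - 4)/(s + (5 + s)**2))/4 = 1 + ((-4 + s)/(s + (5 + s)**2))/4 = 1 + (-4 + s)/(4*(s + (5 + s)**2)))
y(R) = 21/142 (y(R) = -21*(-1/142) = 21/142)
y((d(-2) - 1)*2) + 19497 = 21/142 + 19497 = 2768595/142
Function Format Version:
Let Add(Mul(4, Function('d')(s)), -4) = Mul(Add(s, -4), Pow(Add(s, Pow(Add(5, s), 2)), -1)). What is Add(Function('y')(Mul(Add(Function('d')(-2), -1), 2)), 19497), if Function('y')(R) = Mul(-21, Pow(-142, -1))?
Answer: Rational(2768595, 142) ≈ 19497.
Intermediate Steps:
Function('d')(s) = Add(1, Mul(Rational(1, 4), Pow(Add(s, Pow(Add(5, s), 2)), -1), Add(-4, s))) (Function('d')(s) = Add(1, Mul(Rational(1, 4), Mul(Add(s, -4), Pow(Add(s, Pow(Add(5, s), 2)), -1)))) = Add(1, Mul(Rational(1, 4), Mul(Add(-4, s), Pow(Add(s, Pow(Add(5, s), 2)), -1)))) = Add(1, Mul(Rational(1, 4), Mul(Pow(Add(s, Pow(Add(5, s), 2)), -1), Add(-4, s)))) = Add(1, Mul(Rational(1, 4), Pow(Add(s, Pow(Add(5, s), 2)), -1), Add(-4, s))))
Function('y')(R) = Rational(21, 142) (Function('y')(R) = Mul(-21, Rational(-1, 142)) = Rational(21, 142))
Add(Function('y')(Mul(Add(Function('d')(-2), -1), 2)), 19497) = Add(Rational(21, 142), 19497) = Rational(2768595, 142)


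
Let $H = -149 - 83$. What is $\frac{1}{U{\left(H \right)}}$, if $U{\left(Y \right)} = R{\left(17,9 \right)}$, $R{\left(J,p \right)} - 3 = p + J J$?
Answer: $\frac{1}{301} \approx 0.0033223$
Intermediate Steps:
$R{\left(J,p \right)} = 3 + p + J^{2}$ ($R{\left(J,p \right)} = 3 + \left(p + J J\right) = 3 + \left(p + J^{2}\right) = 3 + p + J^{2}$)
$H = -232$ ($H = -149 - 83 = -232$)
$U{\left(Y \right)} = 301$ ($U{\left(Y \right)} = 3 + 9 + 17^{2} = 3 + 9 + 289 = 301$)
$\frac{1}{U{\left(H \right)}} = \frac{1}{301}$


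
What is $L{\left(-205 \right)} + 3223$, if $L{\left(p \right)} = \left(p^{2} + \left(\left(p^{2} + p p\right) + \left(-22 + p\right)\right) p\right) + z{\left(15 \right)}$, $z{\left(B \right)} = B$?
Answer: $-17138452$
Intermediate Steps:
$L{\left(p \right)} = 15 + p^{2} + p \left(-22 + p + 2 p^{2}\right)$ ($L{\left(p \right)} = \left(p^{2} + \left(\left(p^{2} + p p\right) + \left(-22 + p\right)\right) p\right) + 15 = \left(p^{2} + \left(\left(p^{2} + p^{2}\right) + \left(-22 + p\right)\right) p\right) + 15 = \left(p^{2} + \left(2 p^{2} + \left(-22 + p\right)\right) p\right) + 15 = \left(p^{2} + \left(-22 + p + 2 p^{2}\right) p\right) + 15 = \left(p^{2} + p \left(-22 + p + 2 p^{2}\right)\right) + 15 = 15 + p^{2} + p \left(-22 + p + 2 p^{2}\right)$)
$L{\left(-205 \right)} + 3223 = \left(15 - -4510 + 2 \left(-205\right)^{2} + 2 \left(-205\right)^{3}\right) + 3223 = \left(15 + 4510 + 2 \cdot 42025 + 2 \left(-8615125\right)\right) + 3223 = \left(15 + 4510 + 84050 - 17230250\right) + 3223 = -17141675 + 3223 = -17138452$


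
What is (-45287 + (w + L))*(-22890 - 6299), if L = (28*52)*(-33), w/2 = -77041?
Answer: 7221854813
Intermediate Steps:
w = -154082 (w = 2*(-77041) = -154082)
L = -48048 (L = 1456*(-33) = -48048)
(-45287 + (w + L))*(-22890 - 6299) = (-45287 + (-154082 - 48048))*(-22890 - 6299) = (-45287 - 202130)*(-29189) = -247417*(-29189) = 7221854813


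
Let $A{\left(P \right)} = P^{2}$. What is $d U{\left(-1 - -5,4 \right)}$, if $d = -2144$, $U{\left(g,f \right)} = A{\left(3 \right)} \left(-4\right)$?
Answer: $77184$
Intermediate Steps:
$U{\left(g,f \right)} = -36$ ($U{\left(g,f \right)} = 3^{2} \left(-4\right) = 9 \left(-4\right) = -36$)
$d U{\left(-1 - -5,4 \right)} = \left(-2144\right) \left(-36\right) = 77184$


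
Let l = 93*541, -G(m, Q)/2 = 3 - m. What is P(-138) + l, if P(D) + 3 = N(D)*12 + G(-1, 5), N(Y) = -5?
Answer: 50242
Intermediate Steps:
G(m, Q) = -6 + 2*m (G(m, Q) = -2*(3 - m) = -6 + 2*m)
l = 50313
P(D) = -71 (P(D) = -3 + (-5*12 + (-6 + 2*(-1))) = -3 + (-60 + (-6 - 2)) = -3 + (-60 - 8) = -3 - 68 = -71)
P(-138) + l = -71 + 50313 = 50242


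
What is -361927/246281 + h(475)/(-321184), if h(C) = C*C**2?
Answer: -26510641708443/79101516704 ≈ -335.15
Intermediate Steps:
h(C) = C**3
-361927/246281 + h(475)/(-321184) = -361927/246281 + 475**3/(-321184) = -361927*1/246281 + 107171875*(-1/321184) = -361927/246281 - 107171875/321184 = -26510641708443/79101516704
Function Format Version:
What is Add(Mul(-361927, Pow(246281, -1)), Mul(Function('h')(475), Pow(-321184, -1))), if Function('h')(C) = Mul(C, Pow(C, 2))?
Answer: Rational(-26510641708443, 79101516704) ≈ -335.15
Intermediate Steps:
Function('h')(C) = Pow(C, 3)
Add(Mul(-361927, Pow(246281, -1)), Mul(Function('h')(475), Pow(-321184, -1))) = Add(Mul(-361927, Pow(246281, -1)), Mul(Pow(475, 3), Pow(-321184, -1))) = Add(Mul(-361927, Rational(1, 246281)), Mul(107171875, Rational(-1, 321184))) = Add(Rational(-361927, 246281), Rational(-107171875, 321184)) = Rational(-26510641708443, 79101516704)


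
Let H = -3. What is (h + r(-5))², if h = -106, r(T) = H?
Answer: 11881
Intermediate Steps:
r(T) = -3
(h + r(-5))² = (-106 - 3)² = (-109)² = 11881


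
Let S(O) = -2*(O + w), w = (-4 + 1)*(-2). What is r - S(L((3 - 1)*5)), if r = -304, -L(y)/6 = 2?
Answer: -316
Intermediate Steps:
L(y) = -12 (L(y) = -6*2 = -12)
w = 6 (w = -3*(-2) = 6)
S(O) = -12 - 2*O (S(O) = -2*(O + 6) = -2*(6 + O) = -12 - 2*O)
r - S(L((3 - 1)*5)) = -304 - (-12 - 2*(-12)) = -304 - (-12 + 24) = -304 - 1*12 = -304 - 12 = -316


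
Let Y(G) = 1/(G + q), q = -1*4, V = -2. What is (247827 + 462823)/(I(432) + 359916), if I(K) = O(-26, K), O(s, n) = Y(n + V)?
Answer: 302736900/153324217 ≈ 1.9745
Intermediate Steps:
q = -4
Y(G) = 1/(-4 + G) (Y(G) = 1/(G - 4) = 1/(-4 + G))
O(s, n) = 1/(-6 + n) (O(s, n) = 1/(-4 + (n - 2)) = 1/(-4 + (-2 + n)) = 1/(-6 + n))
I(K) = 1/(-6 + K)
(247827 + 462823)/(I(432) + 359916) = (247827 + 462823)/(1/(-6 + 432) + 359916) = 710650/(1/426 + 359916) = 710650/(153324217/426) = 710650*(426/153324217) = 302736900/153324217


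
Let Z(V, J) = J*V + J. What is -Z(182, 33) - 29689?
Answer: -35728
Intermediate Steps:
Z(V, J) = J + J*V
-Z(182, 33) - 29689 = -33*(1 + 182) - 29689 = -33*183 - 29689 = -1*6039 - 29689 = -6039 - 29689 = -35728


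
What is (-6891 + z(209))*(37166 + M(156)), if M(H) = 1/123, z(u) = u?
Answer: -30546221758/123 ≈ -2.4834e+8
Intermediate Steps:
M(H) = 1/123
(-6891 + z(209))*(37166 + M(156)) = (-6891 + 209)*(37166 + 1/123) = -6682*4571419/123 = -30546221758/123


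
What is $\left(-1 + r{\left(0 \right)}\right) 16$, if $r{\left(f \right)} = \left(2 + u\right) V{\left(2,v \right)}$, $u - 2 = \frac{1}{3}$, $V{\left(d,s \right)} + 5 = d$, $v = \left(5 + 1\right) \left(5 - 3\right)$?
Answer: $-224$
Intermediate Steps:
$v = 12$ ($v = 6 \cdot 2 = 12$)
$V{\left(d,s \right)} = -5 + d$
$u = \frac{7}{3}$ ($u = 2 + \frac{1}{3} = \frac{7}{3} \approx 2.3333$)
$r{\left(f \right)} = -13$ ($r{\left(f \right)} = \left(2 + \frac{7}{3}\right) \left(-5 + 2\right) = \frac{13}{3} \left(-3\right) = -13$)
$\left(-1 + r{\left(0 \right)}\right) 16 = \left(-1 - 13\right) 16 = \left(-14\right) 16 = -224$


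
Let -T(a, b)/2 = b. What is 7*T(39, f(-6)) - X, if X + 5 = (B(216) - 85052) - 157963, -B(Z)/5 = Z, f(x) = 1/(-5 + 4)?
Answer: 244114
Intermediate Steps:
f(x) = -1 (f(x) = 1/(-1) = -1)
B(Z) = -5*Z
T(a, b) = -2*b
X = -244100 (X = -5 + ((-5*216 - 85052) - 157963) = -5 + ((-1080 - 85052) - 157963) = -5 + (-86132 - 157963) = -5 - 244095 = -244100)
7*T(39, f(-6)) - X = 7*(-2*(-1)) - 1*(-244100) = 7*2 + 244100 = 14 + 244100 = 244114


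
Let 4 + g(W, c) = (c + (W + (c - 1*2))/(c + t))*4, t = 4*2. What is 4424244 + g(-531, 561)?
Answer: 2518669508/569 ≈ 4.4265e+6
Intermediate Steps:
t = 8
g(W, c) = -4 + 4*c + 4*(-2 + W + c)/(8 + c) (g(W, c) = -4 + (c + (W + (c - 1*2))/(c + 8))*4 = -4 + (c + (W + (c - 2))/(8 + c))*4 = -4 + (c + (W + (-2 + c))/(8 + c))*4 = -4 + (c + (-2 + W + c)/(8 + c))*4 = -4 + (4*c + 4*(-2 + W + c)/(8 + c)) = -4 + 4*c + 4*(-2 + W + c)/(8 + c))
4424244 + g(-531, 561) = 4424244 + 4*(-10 - 531 + 561² + 8*561)/(8 + 561) = 4424244 + 4*(-10 - 531 + 314721 + 4488)/569 = 4424244 + 4*(1/569)*318668 = 4424244 + 1274672/569 = 2518669508/569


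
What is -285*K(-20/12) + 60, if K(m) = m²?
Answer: -2195/3 ≈ -731.67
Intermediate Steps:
-285*K(-20/12) + 60 = -285*(-20/12)² + 60 = -285*(-20*1/12)² + 60 = -285*(-5/3)² + 60 = -285*25/9 + 60 = -2375/3 + 60 = -2195/3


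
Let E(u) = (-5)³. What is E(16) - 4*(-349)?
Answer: 1271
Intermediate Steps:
E(u) = -125
E(16) - 4*(-349) = -125 - 4*(-349) = -125 + 1396 = 1271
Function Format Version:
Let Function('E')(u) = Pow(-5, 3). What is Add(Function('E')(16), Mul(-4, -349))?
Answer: 1271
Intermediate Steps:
Function('E')(u) = -125
Add(Function('E')(16), Mul(-4, -349)) = Add(-125, Mul(-4, -349)) = Add(-125, 1396) = 1271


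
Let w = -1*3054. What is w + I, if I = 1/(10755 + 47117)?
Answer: -176741087/57872 ≈ -3054.0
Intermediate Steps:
w = -3054
I = 1/57872 ≈ 1.7280e-5
w + I = -3054 + 1/57872 = -176741087/57872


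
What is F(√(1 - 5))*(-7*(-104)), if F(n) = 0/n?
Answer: 0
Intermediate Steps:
F(n) = 0
F(√(1 - 5))*(-7*(-104)) = 0*(-7*(-104)) = 0*728 = 0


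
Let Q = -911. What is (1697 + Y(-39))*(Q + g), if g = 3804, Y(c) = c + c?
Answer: 4683767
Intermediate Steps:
Y(c) = 2*c
(1697 + Y(-39))*(Q + g) = (1697 + 2*(-39))*(-911 + 3804) = (1697 - 78)*2893 = 1619*2893 = 4683767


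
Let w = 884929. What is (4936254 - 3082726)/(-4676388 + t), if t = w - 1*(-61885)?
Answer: -926764/1864787 ≈ -0.49698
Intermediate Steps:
t = 946814 (t = 884929 - 1*(-61885) = 884929 + 61885 = 946814)
(4936254 - 3082726)/(-4676388 + t) = (4936254 - 3082726)/(-4676388 + 946814) = 1853528/(-3729574) = 1853528*(-1/3729574) = -926764/1864787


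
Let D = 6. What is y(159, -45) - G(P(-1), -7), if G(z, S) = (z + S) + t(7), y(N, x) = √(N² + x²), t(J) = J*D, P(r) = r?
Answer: -34 + 3*√3034 ≈ 131.25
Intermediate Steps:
t(J) = 6*J (t(J) = J*6 = 6*J)
G(z, S) = 42 + S + z (G(z, S) = (z + S) + 6*7 = (S + z) + 42 = 42 + S + z)
y(159, -45) - G(P(-1), -7) = √(159² + (-45)²) - (42 - 7 - 1) = √(25281 + 2025) - 1*34 = √27306 - 34 = 3*√3034 - 34 = -34 + 3*√3034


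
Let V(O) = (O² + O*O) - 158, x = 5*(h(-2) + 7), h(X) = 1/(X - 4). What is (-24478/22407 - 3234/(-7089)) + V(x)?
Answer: 691313026099/317686446 ≈ 2176.1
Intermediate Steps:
h(X) = 1/(-4 + X)
x = 205/6 (x = 5*(1/(-4 - 2) + 7) = 5*(1/(-6) + 7) = 5*(-⅙ + 7) = 5*(41/6) = 205/6 ≈ 34.167)
V(O) = -158 + 2*O² (V(O) = (O² + O²) - 158 = 2*O² - 158 = -158 + 2*O²)
(-24478/22407 - 3234/(-7089)) + V(x) = (-24478/22407 - 3234/(-7089)) + (-158 + 2*(205/6)²) = (-24478*1/22407 - 3234*(-1/7089)) + (-158 + 2*(42025/36)) = (-24478/22407 + 1078/2363) + (-158 + 42025/18) = -33686768/52947741 + 39181/18 = 691313026099/317686446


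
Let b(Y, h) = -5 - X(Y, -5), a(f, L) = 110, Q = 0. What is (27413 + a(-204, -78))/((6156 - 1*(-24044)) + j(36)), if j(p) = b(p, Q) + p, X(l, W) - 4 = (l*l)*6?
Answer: 27523/22451 ≈ 1.2259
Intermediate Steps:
X(l, W) = 4 + 6*l² (X(l, W) = 4 + (l*l)*6 = 4 + l²*6 = 4 + 6*l²)
b(Y, h) = -9 - 6*Y² (b(Y, h) = -5 - (4 + 6*Y²) = -5 + (-4 - 6*Y²) = -9 - 6*Y²)
j(p) = -9 + p - 6*p² (j(p) = (-9 - 6*p²) + p = -9 + p - 6*p²)
(27413 + a(-204, -78))/((6156 - 1*(-24044)) + j(36)) = (27413 + 110)/((6156 - 1*(-24044)) + (-9 + 36 - 6*36²)) = 27523/((6156 + 24044) + (-9 + 36 - 6*1296)) = 27523/(30200 + (-9 + 36 - 7776)) = 27523/(30200 - 7749) = 27523/22451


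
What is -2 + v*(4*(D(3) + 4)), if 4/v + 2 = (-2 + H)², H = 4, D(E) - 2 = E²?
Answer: 118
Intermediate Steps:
D(E) = 2 + E²
v = 2 (v = 4/(-2 + (-2 + 4)²) = 4/(-2 + 2²) = 4/(-2 + 4) = 4/2 = 4*(½) = 2)
-2 + v*(4*(D(3) + 4)) = -2 + 2*(4*((2 + 3²) + 4)) = -2 + 2*(4*((2 + 9) + 4)) = -2 + 2*(4*(11 + 4)) = -2 + 2*(4*15) = -2 + 2*60 = -2 + 120 = 118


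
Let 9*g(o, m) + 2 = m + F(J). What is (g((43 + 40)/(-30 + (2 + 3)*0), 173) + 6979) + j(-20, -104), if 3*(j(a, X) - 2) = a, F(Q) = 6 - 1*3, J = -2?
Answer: 20981/3 ≈ 6993.7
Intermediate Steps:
F(Q) = 3 (F(Q) = 6 - 3 = 3)
g(o, m) = ⅑ + m/9 (g(o, m) = -2/9 + (m + 3)/9 = -2/9 + (3 + m)/9 = -2/9 + (⅓ + m/9) = ⅑ + m/9)
j(a, X) = 2 + a/3
(g((43 + 40)/(-30 + (2 + 3)*0), 173) + 6979) + j(-20, -104) = ((⅑ + (⅑)*173) + 6979) + (2 + (⅓)*(-20)) = ((⅑ + 173/9) + 6979) + (2 - 20/3) = (58/3 + 6979) - 14/3 = 20995/3 - 14/3 = 20981/3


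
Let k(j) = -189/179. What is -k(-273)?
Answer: 189/179 ≈ 1.0559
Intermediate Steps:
k(j) = -189/179 (k(j) = -189*1/179 = -189/179)
-k(-273) = -1*(-189/179) = 189/179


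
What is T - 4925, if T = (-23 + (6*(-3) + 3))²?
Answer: -3481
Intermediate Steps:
T = 1444 (T = (-23 + (-18 + 3))² = (-23 - 15)² = (-38)² = 1444)
T - 4925 = 1444 - 4925 = -3481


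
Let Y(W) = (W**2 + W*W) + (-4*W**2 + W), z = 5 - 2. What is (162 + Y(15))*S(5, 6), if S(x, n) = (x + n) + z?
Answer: -3822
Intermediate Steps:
z = 3
S(x, n) = 3 + n + x (S(x, n) = (x + n) + 3 = (n + x) + 3 = 3 + n + x)
Y(W) = W - 2*W**2 (Y(W) = (W**2 + W**2) + (W - 4*W**2) = 2*W**2 + (W - 4*W**2) = W - 2*W**2)
(162 + Y(15))*S(5, 6) = (162 + 15*(1 - 2*15))*(3 + 6 + 5) = (162 + 15*(1 - 30))*14 = (162 + 15*(-29))*14 = (162 - 435)*14 = -273*14 = -3822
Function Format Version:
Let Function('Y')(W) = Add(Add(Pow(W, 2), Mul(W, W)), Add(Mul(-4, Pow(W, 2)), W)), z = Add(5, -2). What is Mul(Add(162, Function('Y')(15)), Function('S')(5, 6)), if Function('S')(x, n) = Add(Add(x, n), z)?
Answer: -3822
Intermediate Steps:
z = 3
Function('S')(x, n) = Add(3, n, x) (Function('S')(x, n) = Add(Add(x, n), 3) = Add(Add(n, x), 3) = Add(3, n, x))
Function('Y')(W) = Add(W, Mul(-2, Pow(W, 2))) (Function('Y')(W) = Add(Add(Pow(W, 2), Pow(W, 2)), Add(W, Mul(-4, Pow(W, 2)))) = Add(Mul(2, Pow(W, 2)), Add(W, Mul(-4, Pow(W, 2)))) = Add(W, Mul(-2, Pow(W, 2))))
Mul(Add(162, Function('Y')(15)), Function('S')(5, 6)) = Mul(Add(162, Mul(15, Add(1, Mul(-2, 15)))), Add(3, 6, 5)) = Mul(Add(162, Mul(15, Add(1, -30))), 14) = Mul(Add(162, Mul(15, -29)), 14) = Mul(Add(162, -435), 14) = Mul(-273, 14) = -3822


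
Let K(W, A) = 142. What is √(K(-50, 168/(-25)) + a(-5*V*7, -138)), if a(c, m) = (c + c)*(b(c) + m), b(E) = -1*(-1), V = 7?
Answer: 2*√16818 ≈ 259.37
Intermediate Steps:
b(E) = 1
a(c, m) = 2*c*(1 + m) (a(c, m) = (c + c)*(1 + m) = (2*c)*(1 + m) = 2*c*(1 + m))
√(K(-50, 168/(-25)) + a(-5*V*7, -138)) = √(142 + 2*(-5*7*7)*(1 - 138)) = √(142 + 2*(-35*7)*(-137)) = √(142 + 2*(-245)*(-137)) = √(142 + 67130) = √67272 = 2*√16818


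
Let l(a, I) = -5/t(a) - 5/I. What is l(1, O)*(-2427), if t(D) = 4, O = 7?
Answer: 133485/28 ≈ 4767.3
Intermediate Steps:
l(a, I) = -5/4 - 5/I
l(1, O)*(-2427) = (-5/4 - 5/7)*(-2427) = -55/28*(-2427) = 133485/28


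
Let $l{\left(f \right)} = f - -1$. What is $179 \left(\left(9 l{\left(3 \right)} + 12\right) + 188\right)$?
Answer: $42244$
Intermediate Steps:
$l{\left(f \right)} = 1 + f$ ($l{\left(f \right)} = f + 1 = 1 + f$)
$179 \left(\left(9 l{\left(3 \right)} + 12\right) + 188\right) = 179 \left(\left(9 \left(1 + 3\right) + 12\right) + 188\right) = 179 \left(\left(9 \cdot 4 + 12\right) + 188\right) = 179 \left(\left(36 + 12\right) + 188\right) = 179 \left(48 + 188\right) = 179 \cdot 236 = 42244$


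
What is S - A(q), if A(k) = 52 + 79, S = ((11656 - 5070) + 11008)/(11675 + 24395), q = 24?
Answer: -2353788/18035 ≈ -130.51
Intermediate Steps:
S = 8797/18035 (S = (6586 + 11008)/36070 = 17594*(1/36070) = 8797/18035 ≈ 0.48777)
A(k) = 131
S - A(q) = 8797/18035 - 1*131 = 8797/18035 - 131 = -2353788/18035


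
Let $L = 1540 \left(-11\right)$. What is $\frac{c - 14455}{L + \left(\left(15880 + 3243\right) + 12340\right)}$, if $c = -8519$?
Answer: $- \frac{7658}{4841} \approx -1.5819$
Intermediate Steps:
$L = -16940$
$\frac{c - 14455}{L + \left(\left(15880 + 3243\right) + 12340\right)} = \frac{-8519 - 14455}{-16940 + \left(\left(15880 + 3243\right) + 12340\right)} = \frac{-8519 - 14455}{-16940 + \left(19123 + 12340\right)} = - \frac{22974}{-16940 + 31463} = - \frac{22974}{14523} = \left(-22974\right) \frac{1}{14523} = - \frac{7658}{4841}$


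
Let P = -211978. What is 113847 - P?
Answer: 325825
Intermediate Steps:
113847 - P = 113847 - 1*(-211978) = 113847 + 211978 = 325825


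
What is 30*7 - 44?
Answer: 166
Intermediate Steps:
30*7 - 44 = 210 - 44 = 166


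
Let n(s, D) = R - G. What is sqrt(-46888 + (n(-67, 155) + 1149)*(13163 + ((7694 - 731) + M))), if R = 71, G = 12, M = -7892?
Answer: 2*sqrt(3682946) ≈ 3838.2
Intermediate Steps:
n(s, D) = 59 (n(s, D) = 71 - 1*12 = 71 - 12 = 59)
sqrt(-46888 + (n(-67, 155) + 1149)*(13163 + ((7694 - 731) + M))) = sqrt(-46888 + (59 + 1149)*(13163 + ((7694 - 731) - 7892))) = sqrt(-46888 + 1208*(13163 + (6963 - 7892))) = sqrt(-46888 + 1208*(13163 - 929)) = sqrt(-46888 + 1208*12234) = sqrt(-46888 + 14778672) = sqrt(14731784) = 2*sqrt(3682946)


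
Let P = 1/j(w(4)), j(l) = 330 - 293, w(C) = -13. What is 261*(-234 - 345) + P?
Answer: -5591402/37 ≈ -1.5112e+5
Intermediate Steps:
j(l) = 37
P = 1/37 ≈ 0.027027
261*(-234 - 345) + P = 261*(-234 - 345) + 1/37 = 261*(-579) + 1/37 = -151119 + 1/37 = -5591402/37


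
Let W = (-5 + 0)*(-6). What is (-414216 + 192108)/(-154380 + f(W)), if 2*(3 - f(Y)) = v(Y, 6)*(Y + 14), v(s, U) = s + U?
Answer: 74036/51723 ≈ 1.4314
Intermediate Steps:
v(s, U) = U + s
W = 30 (W = -5*(-6) = 30)
f(Y) = 3 - (6 + Y)*(14 + Y)/2 (f(Y) = 3 - (6 + Y)*(Y + 14)/2 = 3 - (6 + Y)*(14 + Y)/2)
(-414216 + 192108)/(-154380 + f(W)) = (-414216 + 192108)/(-154380 + (-39 - 10*30 - 1/2*30**2)) = -222108/(-154380 + (-39 - 300 - 1/2*900)) = -222108/(-154380 + (-39 - 300 - 450)) = -222108/(-154380 - 789) = -222108/(-155169) = -222108*(-1/155169) = 74036/51723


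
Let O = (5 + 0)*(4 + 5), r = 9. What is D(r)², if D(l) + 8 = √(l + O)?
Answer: 118 - 48*√6 ≈ 0.42449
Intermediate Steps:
O = 45 (O = 5*9 = 45)
D(l) = -8 + √(45 + l) (D(l) = -8 + √(l + 45) = -8 + √(45 + l))
D(r)² = (-8 + √(45 + 9))² = (-8 + √54)² = (-8 + 3*√6)²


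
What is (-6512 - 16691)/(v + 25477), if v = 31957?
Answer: -23203/57434 ≈ -0.40399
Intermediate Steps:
(-6512 - 16691)/(v + 25477) = (-6512 - 16691)/(31957 + 25477) = -23203/57434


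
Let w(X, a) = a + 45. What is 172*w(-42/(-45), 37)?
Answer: 14104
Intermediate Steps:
w(X, a) = 45 + a
172*w(-42/(-45), 37) = 172*(45 + 37) = 172*82 = 14104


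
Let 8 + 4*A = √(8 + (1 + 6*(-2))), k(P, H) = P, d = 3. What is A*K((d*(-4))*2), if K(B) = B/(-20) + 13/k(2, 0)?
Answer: -77/5 + 77*I*√3/40 ≈ -15.4 + 3.3342*I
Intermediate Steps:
K(B) = 13/2 - B/20 (K(B) = B/(-20) + 13/2 = B*(-1/20) + 13*(½) = -B/20 + 13/2 = 13/2 - B/20)
A = -2 + I*√3/4 (A = -2 + √(8 + (1 + 6*(-2)))/4 = -2 + √(8 + (1 - 12))/4 = -2 + √(8 - 11)/4 = -2 + √(-3)/4 = -2 + (I*√3)/4 = -2 + I*√3/4 ≈ -2.0 + 0.43301*I)
A*K((d*(-4))*2) = (-2 + I*√3/4)*(13/2 - 3*(-4)*2/20) = (-2 + I*√3/4)*(13/2 - (-3)*2/5) = (-2 + I*√3/4)*(13/2 - 1/20*(-24)) = (-2 + I*√3/4)*(13/2 + 6/5) = (-2 + I*√3/4)*(77/10) = -77/5 + 77*I*√3/40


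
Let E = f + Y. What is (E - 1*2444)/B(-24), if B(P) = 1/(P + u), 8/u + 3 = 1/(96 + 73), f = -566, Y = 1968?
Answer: 7031416/253 ≈ 27792.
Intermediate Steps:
u = -676/253 (u = 8/(-3 + 1/(96 + 73)) = 8/(-3 + 1/169) = 8/(-506/169) = 8*(-169/506) = -676/253 ≈ -2.6719)
B(P) = 1/(-676/253 + P) (B(P) = 1/(P - 676/253) = 1/(-676/253 + P))
E = 1402 (E = -566 + 1968 = 1402)
(E - 1*2444)/B(-24) = (1402 - 1*2444)/((253/(-676 + 253*(-24)))) = (1402 - 2444)/((253/(-676 - 6072))) = -1042/(253/(-6748)) = -1042/(253*(-1/6748)) = -1042/(-253/6748) = -1042*(-6748/253) = 7031416/253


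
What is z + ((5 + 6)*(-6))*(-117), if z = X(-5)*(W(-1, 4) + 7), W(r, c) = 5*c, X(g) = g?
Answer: 7587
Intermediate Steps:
z = -135 (z = -5*(5*4 + 7) = -5*(20 + 7) = -5*27 = -135)
z + ((5 + 6)*(-6))*(-117) = -135 + ((5 + 6)*(-6))*(-117) = -135 + (11*(-6))*(-117) = -135 - 66*(-117) = -135 + 7722 = 7587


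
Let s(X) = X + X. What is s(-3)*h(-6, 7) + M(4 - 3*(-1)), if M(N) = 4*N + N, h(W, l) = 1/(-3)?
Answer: 37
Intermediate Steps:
s(X) = 2*X
h(W, l) = -⅓
M(N) = 5*N
s(-3)*h(-6, 7) + M(4 - 3*(-1)) = (2*(-3))*(-⅓) + 5*(4 - 3*(-1)) = -6*(-⅓) + 5*(4 + 3) = 2 + 5*7 = 2 + 35 = 37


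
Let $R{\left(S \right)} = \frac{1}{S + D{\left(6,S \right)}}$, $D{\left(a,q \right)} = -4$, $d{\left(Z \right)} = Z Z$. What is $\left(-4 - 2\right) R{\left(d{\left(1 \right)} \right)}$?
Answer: $2$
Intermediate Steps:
$d{\left(Z \right)} = Z^{2}$
$R{\left(S \right)} = \frac{1}{-4 + S}$ ($R{\left(S \right)} = \frac{1}{S - 4} = \frac{1}{-4 + S}$)
$\left(-4 - 2\right) R{\left(d{\left(1 \right)} \right)} = \frac{-4 - 2}{-4 + 1^{2}} = \frac{-4 - 2}{-4 + 1} = - \frac{6}{-3} = \left(-6\right) \left(- \frac{1}{3}\right) = 2$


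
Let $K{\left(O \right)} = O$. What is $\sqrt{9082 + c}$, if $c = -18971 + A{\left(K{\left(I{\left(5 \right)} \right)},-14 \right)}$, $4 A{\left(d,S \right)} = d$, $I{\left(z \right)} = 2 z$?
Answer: $\frac{39 i \sqrt{26}}{2} \approx 99.431 i$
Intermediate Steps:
$A{\left(d,S \right)} = \frac{d}{4}$
$c = - \frac{37937}{2}$ ($c = -18971 + \frac{2 \cdot 5}{4} = -18971 + \frac{1}{4} \cdot 10 = -18971 + \frac{5}{2} = - \frac{37937}{2} \approx -18969.0$)
$\sqrt{9082 + c} = \sqrt{9082 - \frac{37937}{2}} = \sqrt{- \frac{19773}{2}} = \frac{39 i \sqrt{26}}{2}$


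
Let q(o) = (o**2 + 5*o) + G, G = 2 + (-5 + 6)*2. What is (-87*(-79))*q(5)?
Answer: 371142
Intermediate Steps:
G = 4 (G = 2 + 1*2 = 2 + 2 = 4)
q(o) = 4 + o**2 + 5*o (q(o) = (o**2 + 5*o) + 4 = 4 + o**2 + 5*o)
(-87*(-79))*q(5) = (-87*(-79))*(4 + 5**2 + 5*5) = 6873*(4 + 25 + 25) = 6873*54 = 371142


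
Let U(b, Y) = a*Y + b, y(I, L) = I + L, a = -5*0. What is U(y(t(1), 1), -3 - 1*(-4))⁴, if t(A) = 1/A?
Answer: 16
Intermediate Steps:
a = 0
U(b, Y) = b (U(b, Y) = 0*Y + b = 0 + b = b)
U(y(t(1), 1), -3 - 1*(-4))⁴ = (1/1 + 1)⁴ = (1 + 1)⁴ = 2⁴ = 16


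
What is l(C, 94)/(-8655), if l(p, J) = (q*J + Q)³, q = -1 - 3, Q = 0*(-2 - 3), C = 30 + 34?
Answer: 53157376/8655 ≈ 6141.8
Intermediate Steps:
C = 64
Q = 0 (Q = 0*(-5) = 0)
q = -4
l(p, J) = -64*J³ (l(p, J) = (-4*J + 0)³ = (-4*J)³ = -64*J³)
l(C, 94)/(-8655) = -64*94³/(-8655) = -64*830584*(-1/8655) = -53157376*(-1/8655) = 53157376/8655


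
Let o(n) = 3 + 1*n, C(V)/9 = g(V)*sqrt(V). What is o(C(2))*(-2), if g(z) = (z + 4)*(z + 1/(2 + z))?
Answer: -6 - 243*sqrt(2) ≈ -349.65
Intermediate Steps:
g(z) = (4 + z)*(z + 1/(2 + z))
C(V) = 9*sqrt(V)*(4 + V**3 + 6*V**2 + 9*V)/(2 + V) (C(V) = 9*(((4 + V**3 + 6*V**2 + 9*V)/(2 + V))*sqrt(V)) = 9*(sqrt(V)*(4 + V**3 + 6*V**2 + 9*V)/(2 + V)) = 9*sqrt(V)*(4 + V**3 + 6*V**2 + 9*V)/(2 + V))
o(n) = 3 + n
o(C(2))*(-2) = (3 + 9*sqrt(2)*(4 + 2**3 + 6*2**2 + 9*2)/(2 + 2))*(-2) = (3 + 9*sqrt(2)*(4 + 8 + 6*4 + 18)/4)*(-2) = (3 + 9*sqrt(2)*(1/4)*(4 + 8 + 24 + 18))*(-2) = (3 + 9*sqrt(2)*(1/4)*54)*(-2) = (3 + 243*sqrt(2)/2)*(-2) = -6 - 243*sqrt(2)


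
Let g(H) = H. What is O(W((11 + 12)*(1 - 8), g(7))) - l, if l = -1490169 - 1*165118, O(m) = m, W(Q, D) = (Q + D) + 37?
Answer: 1655170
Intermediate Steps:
W(Q, D) = 37 + D + Q (W(Q, D) = (D + Q) + 37 = 37 + D + Q)
l = -1655287 (l = -1490169 - 165118 = -1655287)
O(W((11 + 12)*(1 - 8), g(7))) - l = (37 + 7 + (11 + 12)*(1 - 8)) - 1*(-1655287) = (37 + 7 + 23*(-7)) + 1655287 = (37 + 7 - 161) + 1655287 = -117 + 1655287 = 1655170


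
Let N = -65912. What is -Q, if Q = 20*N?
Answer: 1318240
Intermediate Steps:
Q = -1318240 (Q = 20*(-65912) = -1318240)
-Q = -1*(-1318240) = 1318240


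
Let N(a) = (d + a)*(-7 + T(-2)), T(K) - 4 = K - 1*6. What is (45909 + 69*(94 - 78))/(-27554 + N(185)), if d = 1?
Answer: -47013/29600 ≈ -1.5883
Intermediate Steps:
T(K) = -2 + K (T(K) = 4 + (K - 1*6) = 4 + (K - 6) = 4 + (-6 + K) = -2 + K)
N(a) = -11 - 11*a (N(a) = (1 + a)*(-7 + (-2 - 2)) = (1 + a)*(-7 - 4) = (1 + a)*(-11) = -11 - 11*a)
(45909 + 69*(94 - 78))/(-27554 + N(185)) = (45909 + 69*(94 - 78))/(-27554 + (-11 - 11*185)) = (45909 + 69*16)/(-27554 + (-11 - 2035)) = (45909 + 1104)/(-27554 - 2046) = 47013/(-29600) = 47013*(-1/29600) = -47013/29600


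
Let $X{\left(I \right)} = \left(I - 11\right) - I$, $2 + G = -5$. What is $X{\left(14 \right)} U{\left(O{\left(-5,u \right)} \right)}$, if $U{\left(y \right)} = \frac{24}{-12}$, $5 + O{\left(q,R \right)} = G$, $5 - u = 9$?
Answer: $22$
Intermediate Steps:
$u = -4$ ($u = 5 - 9 = -4$)
$G = -7$ ($G = -2 - 5 = -7$)
$O{\left(q,R \right)} = -12$ ($O{\left(q,R \right)} = -5 - 7 = -12$)
$U{\left(y \right)} = -2$ ($U{\left(y \right)} = 24 \left(- \frac{1}{12}\right) = -2$)
$X{\left(I \right)} = -11$ ($X{\left(I \right)} = \left(I - 11\right) - I = \left(-11 + I\right) - I = -11$)
$X{\left(14 \right)} U{\left(O{\left(-5,u \right)} \right)} = \left(-11\right) \left(-2\right) = 22$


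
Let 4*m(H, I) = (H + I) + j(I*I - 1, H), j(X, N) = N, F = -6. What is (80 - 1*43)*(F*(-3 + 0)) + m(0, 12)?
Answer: 669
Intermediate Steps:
m(H, I) = H/2 + I/4 (m(H, I) = ((H + I) + H)/4 = (I + 2*H)/4 = H/2 + I/4)
(80 - 1*43)*(F*(-3 + 0)) + m(0, 12) = (80 - 1*43)*(-6*(-3 + 0)) + ((½)*0 + (¼)*12) = (80 - 43)*(-6*(-3)) + (0 + 3) = 37*18 + 3 = 666 + 3 = 669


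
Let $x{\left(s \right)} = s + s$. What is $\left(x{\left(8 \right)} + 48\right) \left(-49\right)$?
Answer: $-3136$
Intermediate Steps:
$x{\left(s \right)} = 2 s$
$\left(x{\left(8 \right)} + 48\right) \left(-49\right) = \left(2 \cdot 8 + 48\right) \left(-49\right) = \left(16 + 48\right) \left(-49\right) = 64 \left(-49\right) = -3136$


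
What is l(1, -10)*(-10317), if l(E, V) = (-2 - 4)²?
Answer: -371412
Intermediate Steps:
l(E, V) = 36 (l(E, V) = (-6)² = 36)
l(1, -10)*(-10317) = 36*(-10317) = -371412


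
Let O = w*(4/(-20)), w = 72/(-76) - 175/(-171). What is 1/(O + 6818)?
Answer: 855/5829377 ≈ 0.00014667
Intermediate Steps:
w = 13/171 (w = 72*(-1/76) - 175*(-1/171) = -18/19 + 175/171 = 13/171 ≈ 0.076023)
O = -13/855 (O = 13*(4/(-20))/171 = 13*(4*(-1/20))/171 = (13/171)*(-⅕) = -13/855 ≈ -0.015205)
1/(O + 6818) = 1/(-13/855 + 6818) = 1/(5829377/855) = 855/5829377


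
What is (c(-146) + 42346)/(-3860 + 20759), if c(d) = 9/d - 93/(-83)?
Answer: 513161659/204782082 ≈ 2.5059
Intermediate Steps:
c(d) = 93/83 + 9/d (c(d) = 9/d - 93*(-1/83) = 9/d + 93/83 = 93/83 + 9/d)
(c(-146) + 42346)/(-3860 + 20759) = ((93/83 + 9/(-146)) + 42346)/(-3860 + 20759) = ((93/83 + 9*(-1/146)) + 42346)/16899 = ((93/83 - 9/146) + 42346)*(1/16899) = (12831/12118 + 42346)*(1/16899) = (513161659/12118)*(1/16899) = 513161659/204782082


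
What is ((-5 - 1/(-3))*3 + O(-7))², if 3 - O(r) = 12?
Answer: 529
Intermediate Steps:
O(r) = -9 (O(r) = 3 - 1*12 = 3 - 12 = -9)
((-5 - 1/(-3))*3 + O(-7))² = ((-5 - 1/(-3))*3 - 9)² = ((-5 - 1*(-⅓))*3 - 9)² = ((-5 + ⅓)*3 - 9)² = (-14/3*3 - 9)² = (-14 - 9)² = (-23)² = 529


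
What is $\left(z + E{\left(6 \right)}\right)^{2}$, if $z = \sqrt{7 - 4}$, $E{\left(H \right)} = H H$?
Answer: $\left(36 + \sqrt{3}\right)^{2} \approx 1423.7$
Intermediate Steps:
$E{\left(H \right)} = H^{2}$
$z = \sqrt{3} \approx 1.732$
$\left(z + E{\left(6 \right)}\right)^{2} = \left(\sqrt{3} + 6^{2}\right)^{2} = \left(\sqrt{3} + 36\right)^{2} = \left(36 + \sqrt{3}\right)^{2}$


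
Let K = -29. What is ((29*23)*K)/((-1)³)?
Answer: 19343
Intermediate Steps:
((29*23)*K)/((-1)³) = ((29*23)*(-29))/((-1)³) = (667*(-29))/(-1) = -19343*(-1) = 19343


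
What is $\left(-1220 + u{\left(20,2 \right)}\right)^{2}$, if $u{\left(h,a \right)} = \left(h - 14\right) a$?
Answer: $1459264$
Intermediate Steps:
$u{\left(h,a \right)} = a \left(-14 + h\right)$ ($u{\left(h,a \right)} = \left(h - 14\right) a = \left(-14 + h\right) a = a \left(-14 + h\right)$)
$\left(-1220 + u{\left(20,2 \right)}\right)^{2} = \left(-1220 + 2 \left(-14 + 20\right)\right)^{2} = \left(-1220 + 2 \cdot 6\right)^{2} = \left(-1220 + 12\right)^{2} = \left(-1208\right)^{2} = 1459264$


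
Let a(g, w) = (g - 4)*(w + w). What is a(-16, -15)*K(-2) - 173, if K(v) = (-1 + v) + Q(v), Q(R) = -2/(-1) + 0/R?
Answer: -773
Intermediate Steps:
a(g, w) = 2*w*(-4 + g) (a(g, w) = (-4 + g)*(2*w) = 2*w*(-4 + g))
Q(R) = 2 (Q(R) = -2*(-1) + 0 = 2 + 0 = 2)
K(v) = 1 + v (K(v) = (-1 + v) + 2 = 1 + v)
a(-16, -15)*K(-2) - 173 = (2*(-15)*(-4 - 16))*(1 - 2) - 173 = (2*(-15)*(-20))*(-1) - 173 = 600*(-1) - 173 = -600 - 173 = -773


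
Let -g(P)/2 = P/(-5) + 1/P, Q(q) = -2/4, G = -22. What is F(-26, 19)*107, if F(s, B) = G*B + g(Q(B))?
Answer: -221597/5 ≈ -44319.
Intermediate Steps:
Q(q) = -½ (Q(q) = -2*¼ = -½)
g(P) = -2/P + 2*P/5 (g(P) = -2*(P/(-5) + 1/P) = -2*(P*(-⅕) + 1/P) = -2*(-P/5 + 1/P) = -2*(1/P - P/5) = -2/P + 2*P/5)
F(s, B) = 19/5 - 22*B (F(s, B) = -22*B + (-2/(-½) + (⅖)*(-½)) = -22*B + (-2*(-2) - ⅕) = -22*B + (4 - ⅕) = -22*B + 19/5 = 19/5 - 22*B)
F(-26, 19)*107 = (19/5 - 22*19)*107 = (19/5 - 418)*107 = -2071/5*107 = -221597/5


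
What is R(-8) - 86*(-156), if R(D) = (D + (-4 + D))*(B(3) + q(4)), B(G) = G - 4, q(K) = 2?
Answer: 13396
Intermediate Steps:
B(G) = -4 + G
R(D) = -4 + 2*D (R(D) = (D + (-4 + D))*((-4 + 3) + 2) = (-4 + 2*D)*(-1 + 2) = (-4 + 2*D)*1 = -4 + 2*D)
R(-8) - 86*(-156) = (-4 + 2*(-8)) - 86*(-156) = (-4 - 16) + 13416 = -20 + 13416 = 13396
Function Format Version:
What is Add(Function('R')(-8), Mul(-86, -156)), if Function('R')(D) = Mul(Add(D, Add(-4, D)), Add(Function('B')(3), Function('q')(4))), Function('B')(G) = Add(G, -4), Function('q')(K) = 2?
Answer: 13396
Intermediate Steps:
Function('B')(G) = Add(-4, G)
Function('R')(D) = Add(-4, Mul(2, D)) (Function('R')(D) = Mul(Add(D, Add(-4, D)), Add(Add(-4, 3), 2)) = Mul(Add(-4, Mul(2, D)), Add(-1, 2)) = Mul(Add(-4, Mul(2, D)), 1) = Add(-4, Mul(2, D)))
Add(Function('R')(-8), Mul(-86, -156)) = Add(Add(-4, Mul(2, -8)), Mul(-86, -156)) = Add(Add(-4, -16), 13416) = Add(-20, 13416) = 13396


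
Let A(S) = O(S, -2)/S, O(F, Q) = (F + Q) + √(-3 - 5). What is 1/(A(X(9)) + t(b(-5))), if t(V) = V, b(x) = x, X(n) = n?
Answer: -57/242 - 3*I*√2/242 ≈ -0.23554 - 0.017532*I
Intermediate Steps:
O(F, Q) = F + Q + 2*I*√2 (O(F, Q) = (F + Q) + √(-8) = (F + Q) + 2*I*√2 = F + Q + 2*I*√2)
A(S) = (-2 + S + 2*I*√2)/S (A(S) = (S - 2 + 2*I*√2)/S = (-2 + S + 2*I*√2)/S)
1/(A(X(9)) + t(b(-5))) = 1/((-2 + 9 + 2*I*√2)/9 - 5) = 1/((7 + 2*I*√2)/9 - 5) = 1/((7/9 + 2*I*√2/9) - 5) = 1/(-38/9 + 2*I*√2/9)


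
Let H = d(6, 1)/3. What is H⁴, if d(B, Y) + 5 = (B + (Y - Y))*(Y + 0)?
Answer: 1/81 ≈ 0.012346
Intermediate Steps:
d(B, Y) = -5 + B*Y (d(B, Y) = -5 + (B + (Y - Y))*(Y + 0) = -5 + (B + 0)*Y = -5 + B*Y)
H = ⅓ (H = (-5 + 6*1)/3 = (-5 + 6)*(⅓) = 1*(⅓) = ⅓ ≈ 0.33333)
H⁴ = (⅓)⁴ = 1/81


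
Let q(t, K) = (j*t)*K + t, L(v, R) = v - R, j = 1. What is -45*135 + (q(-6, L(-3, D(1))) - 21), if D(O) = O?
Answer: -6078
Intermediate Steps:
q(t, K) = t + K*t (q(t, K) = (1*t)*K + t = t*K + t = K*t + t = t + K*t)
-45*135 + (q(-6, L(-3, D(1))) - 21) = -45*135 + (-6*(1 + (-3 - 1*1)) - 21) = -6075 + (-6*(1 + (-3 - 1)) - 21) = -6075 + (-6*(1 - 4) - 21) = -6075 + (-6*(-3) - 21) = -6075 + (18 - 21) = -6075 - 3 = -6078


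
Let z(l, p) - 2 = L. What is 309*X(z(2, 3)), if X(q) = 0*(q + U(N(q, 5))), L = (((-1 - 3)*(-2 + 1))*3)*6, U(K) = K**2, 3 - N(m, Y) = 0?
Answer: 0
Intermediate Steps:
N(m, Y) = 3 (N(m, Y) = 3 - 1*0 = 3 + 0 = 3)
L = 72 (L = (-4*(-1)*3)*6 = (4*3)*6 = 12*6 = 72)
z(l, p) = 74 (z(l, p) = 2 + 72 = 74)
X(q) = 0 (X(q) = 0*(q + 3**2) = 0*(q + 9) = 0*(9 + q) = 0)
309*X(z(2, 3)) = 309*0 = 0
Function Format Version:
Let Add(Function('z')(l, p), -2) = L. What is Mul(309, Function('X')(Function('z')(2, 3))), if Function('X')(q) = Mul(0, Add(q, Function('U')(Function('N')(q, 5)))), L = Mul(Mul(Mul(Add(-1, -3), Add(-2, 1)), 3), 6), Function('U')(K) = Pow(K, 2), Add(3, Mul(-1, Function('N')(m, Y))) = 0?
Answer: 0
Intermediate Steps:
Function('N')(m, Y) = 3 (Function('N')(m, Y) = Add(3, Mul(-1, 0)) = Add(3, 0) = 3)
L = 72 (L = Mul(Mul(Mul(-4, -1), 3), 6) = Mul(Mul(4, 3), 6) = Mul(12, 6) = 72)
Function('z')(l, p) = 74 (Function('z')(l, p) = Add(2, 72) = 74)
Function('X')(q) = 0 (Function('X')(q) = Mul(0, Add(q, Pow(3, 2))) = Mul(0, Add(q, 9)) = Mul(0, Add(9, q)) = 0)
Mul(309, Function('X')(Function('z')(2, 3))) = Mul(309, 0) = 0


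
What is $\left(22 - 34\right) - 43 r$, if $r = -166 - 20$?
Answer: $7986$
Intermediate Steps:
$r = -186$
$\left(22 - 34\right) - 43 r = \left(22 - 34\right) - -7998 = \left(22 - 34\right) + 7998 = -12 + 7998 = 7986$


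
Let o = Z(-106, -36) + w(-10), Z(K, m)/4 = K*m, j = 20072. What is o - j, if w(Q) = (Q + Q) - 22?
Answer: -4850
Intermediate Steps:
w(Q) = -22 + 2*Q (w(Q) = 2*Q - 22 = -22 + 2*Q)
Z(K, m) = 4*K*m (Z(K, m) = 4*(K*m) = 4*K*m)
o = 15222 (o = 4*(-106)*(-36) + (-22 + 2*(-10)) = 15264 + (-22 - 20) = 15264 - 42 = 15222)
o - j = 15222 - 1*20072 = 15222 - 20072 = -4850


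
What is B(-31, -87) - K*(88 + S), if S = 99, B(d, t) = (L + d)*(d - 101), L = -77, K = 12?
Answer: 12012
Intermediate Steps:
B(d, t) = (-101 + d)*(-77 + d) (B(d, t) = (-77 + d)*(d - 101) = (-77 + d)*(-101 + d) = (-101 + d)*(-77 + d))
B(-31, -87) - K*(88 + S) = (7777 + (-31)**2 - 178*(-31)) - 12*(88 + 99) = (7777 + 961 + 5518) - 12*187 = 14256 - 1*2244 = 14256 - 2244 = 12012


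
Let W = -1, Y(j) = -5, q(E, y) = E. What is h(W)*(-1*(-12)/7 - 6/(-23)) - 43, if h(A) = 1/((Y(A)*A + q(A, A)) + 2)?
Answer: -6870/161 ≈ -42.671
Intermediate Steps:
h(A) = 1/(2 - 4*A) (h(A) = 1/((-5*A + A) + 2) = 1/(-4*A + 2) = 1/(2 - 4*A))
h(W)*(-1*(-12)/7 - 6/(-23)) - 43 = (1/(2*(1 - 2*(-1))))*(-1*(-12)/7 - 6/(-23)) - 43 = (1/(2*(1 + 2)))*(12*(⅐) - 6*(-1/23)) - 43 = ((½)/3)*(12/7 + 6/23) - 43 = ((½)*(⅓))*(318/161) - 43 = (⅙)*(318/161) - 43 = 53/161 - 43 = -6870/161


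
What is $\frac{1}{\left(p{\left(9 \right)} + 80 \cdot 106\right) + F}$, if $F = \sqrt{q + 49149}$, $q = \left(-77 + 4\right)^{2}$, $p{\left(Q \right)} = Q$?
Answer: $\frac{8489}{72008643} - \frac{\sqrt{54478}}{72008643} \approx 0.00011465$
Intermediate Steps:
$q = 5329$ ($q = \left(-73\right)^{2} = 5329$)
$F = \sqrt{54478}$ ($F = \sqrt{5329 + 49149} = \sqrt{54478} \approx 233.41$)
$\frac{1}{\left(p{\left(9 \right)} + 80 \cdot 106\right) + F} = \frac{1}{\left(9 + 80 \cdot 106\right) + \sqrt{54478}} = \frac{1}{\left(9 + 8480\right) + \sqrt{54478}} = \frac{1}{8489 + \sqrt{54478}}$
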